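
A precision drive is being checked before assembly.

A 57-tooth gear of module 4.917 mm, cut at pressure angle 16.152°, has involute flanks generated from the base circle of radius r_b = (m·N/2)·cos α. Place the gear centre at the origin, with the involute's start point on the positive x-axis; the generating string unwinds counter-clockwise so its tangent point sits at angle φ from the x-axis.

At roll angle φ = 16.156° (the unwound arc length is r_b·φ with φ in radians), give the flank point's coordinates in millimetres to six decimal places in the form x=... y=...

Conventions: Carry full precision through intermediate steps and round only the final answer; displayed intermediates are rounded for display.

recognized (one wheel, involute flank): single-mesh tooth geometry, m = 4.917, N = 57
pitch radius r_p = m·N/2 = 4.917·57/2 = 140.134500
base radius r_b = r_p·cos α = 140.134500·cos 16.152° = 134.602981
roll angle φ = 16.156° = 0.28197539 rad
x = r_b·(cos φ + φ·sin φ) = 139.848233
y = r_b·(sin φ − φ·cos φ) = 0.997953

x=139.848233 y=0.997953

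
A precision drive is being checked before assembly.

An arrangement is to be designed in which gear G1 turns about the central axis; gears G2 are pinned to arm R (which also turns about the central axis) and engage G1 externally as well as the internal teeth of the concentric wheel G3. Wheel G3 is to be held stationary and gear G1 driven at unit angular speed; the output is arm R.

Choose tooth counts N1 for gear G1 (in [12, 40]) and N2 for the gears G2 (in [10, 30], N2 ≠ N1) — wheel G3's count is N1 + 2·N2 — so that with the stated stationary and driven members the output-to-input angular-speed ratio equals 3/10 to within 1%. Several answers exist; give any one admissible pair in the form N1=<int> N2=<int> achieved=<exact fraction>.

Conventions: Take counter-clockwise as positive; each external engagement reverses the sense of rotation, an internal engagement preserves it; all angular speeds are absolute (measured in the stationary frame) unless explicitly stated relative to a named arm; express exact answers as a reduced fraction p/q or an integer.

planetary set to be sized for 3/10 (Willis relation)
Willis with ω_ring = 0: ω_arm/ω_sun = N1/(N1+N3); set equal to 3/10  ⇒  N3/N1 = 1/(3/10) − 1 = 7/3
N3 = N1 + 2·N2  ⇒  N2/N1 = (N3/N1 − 1)/2 = (7/3 − 1)/2 = 2/3
smallest multiple with N1 ≥ 12 and N2 ≥ 10: k = 5  ⇒  N1 = 5·3 = 15, N2 = 5·2 = 10 (N1 ≤ 40, N2 ≤ 30, N2 ≠ N1 ✓), N3 = 15 + 2·10 = 35
check: N1/(N1+N3) with N1 = 15, N3 = 35 gives 3/10; |achieved − target| = 0 ≤ 3/1000 ✓

N1=15 N2=10 achieved=3/10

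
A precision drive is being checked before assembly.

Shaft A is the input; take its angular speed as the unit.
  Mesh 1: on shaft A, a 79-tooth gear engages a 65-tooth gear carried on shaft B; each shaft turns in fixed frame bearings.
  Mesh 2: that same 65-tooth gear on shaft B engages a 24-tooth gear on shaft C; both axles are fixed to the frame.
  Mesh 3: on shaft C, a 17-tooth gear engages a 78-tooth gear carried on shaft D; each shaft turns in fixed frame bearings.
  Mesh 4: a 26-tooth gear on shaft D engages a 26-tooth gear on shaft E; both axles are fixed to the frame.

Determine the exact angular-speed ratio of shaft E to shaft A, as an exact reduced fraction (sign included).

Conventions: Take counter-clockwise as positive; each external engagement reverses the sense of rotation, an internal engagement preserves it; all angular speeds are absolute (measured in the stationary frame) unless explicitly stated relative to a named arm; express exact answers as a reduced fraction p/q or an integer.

class = fixed-axis compound train [4 meshes; 4 ratios multiply, 4 sense flips]
mesh 1 [79T→65T]: running ratio 79/65, sense −
mesh 2 [65T→24T]: running ratio 79/24, sense +
mesh 3 [17T→78T]: running ratio 1343/1872, sense −
mesh 4 [26T→26T]: running ratio 1343/1872, sense +
ω_out/ω_in = 1343/1872

1343/1872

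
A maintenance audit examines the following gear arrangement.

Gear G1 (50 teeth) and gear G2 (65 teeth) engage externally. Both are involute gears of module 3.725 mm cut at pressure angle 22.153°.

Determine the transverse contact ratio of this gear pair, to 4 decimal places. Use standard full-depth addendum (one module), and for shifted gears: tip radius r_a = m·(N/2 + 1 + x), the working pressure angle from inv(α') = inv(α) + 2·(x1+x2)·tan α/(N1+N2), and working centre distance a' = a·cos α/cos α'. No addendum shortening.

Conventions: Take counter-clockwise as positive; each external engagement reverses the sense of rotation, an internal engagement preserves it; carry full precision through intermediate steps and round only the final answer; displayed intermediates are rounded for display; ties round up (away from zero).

1.6661

topology: single-mesh involute geometry — m = 3.725, 50T/65T pair
base radii: r_b1 = 86.250533, r_b2 = 112.125693
tip radii: r_a1 = 96.850000, r_a2 = 124.787500
no profile shift: α' = α, a' = a
action lengths: √(r_a1²−r_b1²) = 44.054150, √(r_a2²−r_b2²) = 54.769966
base pitch p_b = π·m·cos α = 10.838562
CR = (44.054150 + 54.769966 − 214.187500·sin 22.15300°)/10.838562 = 1.666092
contact ratio ≈ 1.6661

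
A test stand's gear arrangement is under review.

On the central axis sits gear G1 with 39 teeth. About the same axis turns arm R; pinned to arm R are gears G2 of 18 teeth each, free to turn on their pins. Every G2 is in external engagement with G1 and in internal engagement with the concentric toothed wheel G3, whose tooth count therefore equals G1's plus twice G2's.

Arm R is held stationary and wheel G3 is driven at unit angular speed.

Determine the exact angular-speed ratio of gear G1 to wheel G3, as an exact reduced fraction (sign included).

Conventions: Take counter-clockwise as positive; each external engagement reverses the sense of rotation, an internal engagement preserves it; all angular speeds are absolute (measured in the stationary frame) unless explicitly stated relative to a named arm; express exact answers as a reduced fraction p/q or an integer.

-25/13

topology: planetary set — G1 39T / G2 18T / G3 75T, arm = carrier (Willis)
ring teeth: 39 + 2·18 = 75
39(ω_sun−ω_arm) = −75(ω_ring−ω_arm),  ω_arm = 0, ω_ring = 1
ω_sun = 0 − (75/39)(1−0) = -25/13
ω_out/ω_in = -25/13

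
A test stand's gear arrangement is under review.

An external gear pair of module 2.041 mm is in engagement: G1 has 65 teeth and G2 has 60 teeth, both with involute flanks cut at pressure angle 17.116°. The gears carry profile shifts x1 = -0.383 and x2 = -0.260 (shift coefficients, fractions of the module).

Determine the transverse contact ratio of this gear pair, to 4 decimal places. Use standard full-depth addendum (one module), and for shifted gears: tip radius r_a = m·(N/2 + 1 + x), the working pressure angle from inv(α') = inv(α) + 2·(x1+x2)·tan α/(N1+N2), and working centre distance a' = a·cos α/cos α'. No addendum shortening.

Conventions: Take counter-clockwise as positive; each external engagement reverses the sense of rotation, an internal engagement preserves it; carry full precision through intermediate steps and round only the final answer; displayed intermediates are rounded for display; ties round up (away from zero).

recognized (one external pair, fixed centres): single-mesh tooth geometry, m = 2.041, N1 = 65, N2 = 60
base radii: r_b1 = 63.394691, r_b2 = 58.518176
tip radii: r_a1 = 67.591797, r_a2 = 62.740340
inv(α') = inv(17.116°) + 2·(-0.383-0.260)·tan α/(65+60) = 0.00604718  ⇒  α' = 14.91763°
a' = a·cos α / cos α' = 127.5625·cos 17.116°/cos 14.91763° = 126.165016
action lengths: √(r_a1²−r_b1²) = 23.447050, √(r_a2²−r_b2²) = 22.626827
base pitch p_b = π·m·cos α = 6.128009
CR = (23.447050 + 22.626827 − 126.165016·sin 14.91763°)/6.128009 = 2.218536
contact ratio ≈ 2.2185

2.2185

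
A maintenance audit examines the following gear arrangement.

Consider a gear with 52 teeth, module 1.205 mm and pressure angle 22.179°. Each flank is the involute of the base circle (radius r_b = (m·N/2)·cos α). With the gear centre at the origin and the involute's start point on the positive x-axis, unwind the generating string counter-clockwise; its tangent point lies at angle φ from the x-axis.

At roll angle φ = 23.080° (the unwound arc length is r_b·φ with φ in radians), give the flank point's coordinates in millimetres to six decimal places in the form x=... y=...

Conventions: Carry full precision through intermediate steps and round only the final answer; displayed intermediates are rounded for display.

recognized (one wheel, involute flank): single-mesh tooth geometry, m = 1.205, N = 52
pitch radius r_p = m·N/2 = 1.205·52/2 = 31.330000
base radius r_b = r_p·cos α = 31.330000·cos 22.179° = 29.011862
roll angle φ = 23.080° = 0.40282199 rad
x = r_b·(cos φ + φ·sin φ) = 31.271047
y = r_b·(sin φ − φ·cos φ) = 0.621914

x=31.271047 y=0.621914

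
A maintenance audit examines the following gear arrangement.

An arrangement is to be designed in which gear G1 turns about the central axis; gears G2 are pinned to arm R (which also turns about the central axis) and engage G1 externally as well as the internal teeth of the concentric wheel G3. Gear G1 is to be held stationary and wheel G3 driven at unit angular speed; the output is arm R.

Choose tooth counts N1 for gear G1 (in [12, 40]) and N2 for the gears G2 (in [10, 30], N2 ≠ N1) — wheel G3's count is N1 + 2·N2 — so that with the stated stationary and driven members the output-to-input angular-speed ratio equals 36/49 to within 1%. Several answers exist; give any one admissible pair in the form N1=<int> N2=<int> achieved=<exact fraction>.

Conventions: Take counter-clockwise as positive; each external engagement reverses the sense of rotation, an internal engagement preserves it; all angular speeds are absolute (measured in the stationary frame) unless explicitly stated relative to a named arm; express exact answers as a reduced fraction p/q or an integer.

N1=26 N2=23 achieved=36/49

design class (target 36/49): planetary set
Willis with ω_sun = 0: ω_arm/ω_ring = N3/(N1+N3); set equal to 36/49  ⇒  N3/N1 = (36/49)/(1 − 36/49) = 36/13
N3 = N1 + 2·N2  ⇒  N2/N1 = (N3/N1 − 1)/2 = (36/13 − 1)/2 = 23/26
smallest multiple with N1 ≥ 12 and N2 ≥ 10: k = 1  ⇒  N1 = 1·26 = 26, N2 = 1·23 = 23 (N1 ≤ 40, N2 ≤ 30, N2 ≠ N1 ✓), N3 = 26 + 2·23 = 72
check: N3/(N1+N3) with N1 = 26, N3 = 72 gives 36/49; |achieved − target| = 0 ≤ 9/1225 ✓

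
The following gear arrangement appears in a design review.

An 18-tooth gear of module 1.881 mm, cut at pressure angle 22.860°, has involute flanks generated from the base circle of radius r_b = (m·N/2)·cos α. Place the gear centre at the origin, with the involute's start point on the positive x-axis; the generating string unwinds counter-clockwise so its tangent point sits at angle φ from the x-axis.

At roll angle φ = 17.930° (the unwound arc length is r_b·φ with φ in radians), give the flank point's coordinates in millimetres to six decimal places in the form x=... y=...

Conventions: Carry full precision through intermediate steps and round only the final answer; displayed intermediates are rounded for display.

x=16.344565 y=0.157797

class = single-mesh tooth geometry [base-circle involute, m = 1.881, 18T]
pitch radius r_p = m·N/2 = 1.881·18/2 = 16.929000
base radius r_b = r_p·cos α = 16.929000·cos 22.860° = 15.599343
roll angle φ = 17.930° = 0.31293753 rad
x = r_b·(cos φ + φ·sin φ) = 16.344565
y = r_b·(sin φ − φ·cos φ) = 0.157797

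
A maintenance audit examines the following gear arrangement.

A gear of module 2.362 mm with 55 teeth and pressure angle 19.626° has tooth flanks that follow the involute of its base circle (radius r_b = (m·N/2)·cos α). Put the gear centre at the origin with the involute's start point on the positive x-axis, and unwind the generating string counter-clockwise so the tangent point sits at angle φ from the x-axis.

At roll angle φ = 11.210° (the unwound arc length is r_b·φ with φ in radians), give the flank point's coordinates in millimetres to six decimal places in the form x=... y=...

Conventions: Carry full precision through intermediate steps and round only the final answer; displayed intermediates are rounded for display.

recognized (one wheel, involute flank): single-mesh tooth geometry, m = 2.362, N = 55
pitch radius r_p = m·N/2 = 2.362·55/2 = 64.955000
base radius r_b = r_p·cos α = 64.955000·cos 19.626° = 61.181448
roll angle φ = 11.210° = 0.19565141 rad
x = r_b·(cos φ + φ·sin φ) = 62.341262
y = r_b·(sin φ − φ·cos φ) = 0.152154

x=62.341262 y=0.152154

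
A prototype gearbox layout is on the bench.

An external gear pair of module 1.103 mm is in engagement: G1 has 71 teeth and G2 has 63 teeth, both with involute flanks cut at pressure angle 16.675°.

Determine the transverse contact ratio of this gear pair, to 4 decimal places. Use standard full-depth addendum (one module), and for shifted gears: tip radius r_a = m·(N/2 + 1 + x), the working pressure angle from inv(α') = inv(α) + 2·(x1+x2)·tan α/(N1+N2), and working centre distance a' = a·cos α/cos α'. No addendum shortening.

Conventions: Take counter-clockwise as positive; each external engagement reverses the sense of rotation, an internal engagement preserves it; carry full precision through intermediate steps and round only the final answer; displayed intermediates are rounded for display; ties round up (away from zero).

2.0279

topology: single-mesh involute geometry — m = 1.103, 71T/63T pair
base radii: r_b1 = 37.509883, r_b2 = 33.283417
tip radii: r_a1 = 40.259500, r_a2 = 35.847500
no profile shift: α' = α, a' = a
action lengths: √(r_a1²−r_b1²) = 14.623134, √(r_a2²−r_b2²) = 13.313805
base pitch p_b = π·m·cos α = 3.319458
CR = (14.623134 + 13.313805 − 73.901000·sin 16.67500°)/3.319458 = 2.027920
contact ratio ≈ 2.0279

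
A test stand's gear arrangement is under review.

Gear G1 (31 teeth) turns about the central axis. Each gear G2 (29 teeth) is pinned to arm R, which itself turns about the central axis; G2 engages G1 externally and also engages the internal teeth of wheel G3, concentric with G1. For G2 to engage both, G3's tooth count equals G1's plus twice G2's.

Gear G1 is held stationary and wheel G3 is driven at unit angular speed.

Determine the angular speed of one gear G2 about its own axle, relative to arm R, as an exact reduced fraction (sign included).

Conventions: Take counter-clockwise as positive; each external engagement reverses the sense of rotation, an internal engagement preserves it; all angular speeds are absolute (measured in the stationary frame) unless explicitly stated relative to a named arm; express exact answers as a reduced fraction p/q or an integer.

recognized (axles ride arm R): planetary set, 31/29/89 teeth
ring teeth: 31 + 2·29 = 89
31(ω_sun−ω_arm) = −89(ω_ring−ω_arm),  ω_sun = 0, ω_ring = 1
31(0−ω_arm) = −89(1−ω_arm)  ⇒  120·ω_arm = 89  ⇒  ω_arm = 89/120
sun–planet mesh: 31·(0−89/120) = −29·(ω_p−ω_arm)  ⇒  ω_p−ω_arm = 2759/3480
exact speed ratio = 2759/3480

2759/3480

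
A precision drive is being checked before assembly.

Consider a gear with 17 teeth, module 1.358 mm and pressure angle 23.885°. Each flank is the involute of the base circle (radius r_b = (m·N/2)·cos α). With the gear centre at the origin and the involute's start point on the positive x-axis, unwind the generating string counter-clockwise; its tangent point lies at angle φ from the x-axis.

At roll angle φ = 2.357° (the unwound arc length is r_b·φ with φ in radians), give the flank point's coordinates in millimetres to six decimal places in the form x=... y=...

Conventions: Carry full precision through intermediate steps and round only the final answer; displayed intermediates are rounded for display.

x=10.563384 y=0.000245

recognized (one wheel, involute flank): single-mesh tooth geometry, m = 1.358, N = 17
pitch radius r_p = m·N/2 = 1.358·17/2 = 11.543000
base radius r_b = r_p·cos α = 11.543000·cos 23.885° = 10.554457
roll angle φ = 2.357° = 0.04113741 rad
x = r_b·(cos φ + φ·sin φ) = 10.563384
y = r_b·(sin φ − φ·cos φ) = 0.000245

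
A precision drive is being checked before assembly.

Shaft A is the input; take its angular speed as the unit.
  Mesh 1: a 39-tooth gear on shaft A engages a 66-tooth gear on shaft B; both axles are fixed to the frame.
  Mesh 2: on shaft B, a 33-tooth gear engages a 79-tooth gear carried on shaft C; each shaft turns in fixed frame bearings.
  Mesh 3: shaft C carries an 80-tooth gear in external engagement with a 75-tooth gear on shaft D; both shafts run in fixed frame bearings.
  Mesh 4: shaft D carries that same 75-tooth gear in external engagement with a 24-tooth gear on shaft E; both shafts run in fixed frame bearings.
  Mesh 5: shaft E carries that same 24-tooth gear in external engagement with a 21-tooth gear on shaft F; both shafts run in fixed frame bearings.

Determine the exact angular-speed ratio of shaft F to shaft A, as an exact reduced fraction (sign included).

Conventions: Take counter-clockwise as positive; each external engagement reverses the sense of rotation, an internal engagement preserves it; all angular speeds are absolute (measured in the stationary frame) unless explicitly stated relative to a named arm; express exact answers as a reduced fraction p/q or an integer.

class = fixed-axis compound train [5 meshes; 5 ratios multiply, 5 sense flips]
mesh 1 [39T→66T]: running ratio 13/22, sense −
mesh 2 [33T→79T]: running ratio 39/158, sense +
mesh 3 [80T→75T]: running ratio 104/395, sense −
mesh 4 [75T→24T]: running ratio 65/79, sense +
mesh 5 [24T→21T]: running ratio 520/553, sense −
ω_out/ω_in = -520/553

-520/553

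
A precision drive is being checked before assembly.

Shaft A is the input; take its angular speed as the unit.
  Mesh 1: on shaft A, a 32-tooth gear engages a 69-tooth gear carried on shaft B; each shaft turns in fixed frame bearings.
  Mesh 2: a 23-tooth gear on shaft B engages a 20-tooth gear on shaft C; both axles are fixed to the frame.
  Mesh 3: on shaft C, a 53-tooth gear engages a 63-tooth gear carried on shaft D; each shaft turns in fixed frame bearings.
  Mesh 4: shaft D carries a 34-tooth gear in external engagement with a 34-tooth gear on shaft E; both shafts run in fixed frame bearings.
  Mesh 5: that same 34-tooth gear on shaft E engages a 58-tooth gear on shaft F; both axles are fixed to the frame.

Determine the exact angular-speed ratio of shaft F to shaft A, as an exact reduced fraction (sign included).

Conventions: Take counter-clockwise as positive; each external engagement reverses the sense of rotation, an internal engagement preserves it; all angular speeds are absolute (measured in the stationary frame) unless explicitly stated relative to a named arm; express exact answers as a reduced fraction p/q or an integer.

-7208/27405

class = fixed-axis compound train [5 meshes; 5 ratios multiply, 5 sense flips]
mesh 1 [32T→69T]: running ratio 32/69, sense −
mesh 2 [23T→20T]: running ratio 8/15, sense +
mesh 3 [53T→63T]: running ratio 424/945, sense −
mesh 4 [34T→34T]: running ratio 424/945, sense +
mesh 5 [34T→58T]: running ratio 7208/27405, sense −
ω_out/ω_in = -7208/27405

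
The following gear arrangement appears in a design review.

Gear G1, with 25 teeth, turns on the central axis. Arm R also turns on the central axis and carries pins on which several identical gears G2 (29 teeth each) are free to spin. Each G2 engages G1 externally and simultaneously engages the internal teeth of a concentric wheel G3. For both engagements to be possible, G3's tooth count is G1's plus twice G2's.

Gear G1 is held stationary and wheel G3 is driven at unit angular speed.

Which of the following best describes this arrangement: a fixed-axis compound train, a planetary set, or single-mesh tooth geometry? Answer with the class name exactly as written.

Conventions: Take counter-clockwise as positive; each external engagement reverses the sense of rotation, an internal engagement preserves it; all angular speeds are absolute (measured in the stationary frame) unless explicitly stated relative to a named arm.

planetary set

topology: planetary set — G1 25T / G2 29T / G3 83T, arm = carrier (Willis)
classification: planetary set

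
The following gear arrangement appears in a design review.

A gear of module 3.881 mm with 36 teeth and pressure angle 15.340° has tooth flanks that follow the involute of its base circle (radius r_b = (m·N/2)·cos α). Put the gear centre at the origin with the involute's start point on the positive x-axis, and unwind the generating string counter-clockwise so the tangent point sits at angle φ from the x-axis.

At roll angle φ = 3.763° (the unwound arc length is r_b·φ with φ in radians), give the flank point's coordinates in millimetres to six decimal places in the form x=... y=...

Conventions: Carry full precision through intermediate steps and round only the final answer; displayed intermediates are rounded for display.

single-mesh involute tooth geometry (36T wheel at module 3.881)
pitch radius r_p = m·N/2 = 3.881·36/2 = 69.858000
base radius r_b = r_p·cos α = 69.858000·cos 15.340° = 67.369167
roll angle φ = 3.763° = 0.06567674 rad
x = r_b·(cos φ + φ·sin φ) = 67.514306
y = r_b·(sin φ − φ·cos φ) = 0.006359

x=67.514306 y=0.006359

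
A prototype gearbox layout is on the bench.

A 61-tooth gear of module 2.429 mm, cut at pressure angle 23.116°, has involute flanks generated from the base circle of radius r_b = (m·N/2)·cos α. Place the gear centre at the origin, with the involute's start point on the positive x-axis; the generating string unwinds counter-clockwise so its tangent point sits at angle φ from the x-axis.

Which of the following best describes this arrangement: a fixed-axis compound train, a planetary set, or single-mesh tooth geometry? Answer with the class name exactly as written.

single-mesh tooth geometry

class = single-mesh tooth geometry [base-circle involute, m = 2.429, 61T]
classification: single-mesh tooth geometry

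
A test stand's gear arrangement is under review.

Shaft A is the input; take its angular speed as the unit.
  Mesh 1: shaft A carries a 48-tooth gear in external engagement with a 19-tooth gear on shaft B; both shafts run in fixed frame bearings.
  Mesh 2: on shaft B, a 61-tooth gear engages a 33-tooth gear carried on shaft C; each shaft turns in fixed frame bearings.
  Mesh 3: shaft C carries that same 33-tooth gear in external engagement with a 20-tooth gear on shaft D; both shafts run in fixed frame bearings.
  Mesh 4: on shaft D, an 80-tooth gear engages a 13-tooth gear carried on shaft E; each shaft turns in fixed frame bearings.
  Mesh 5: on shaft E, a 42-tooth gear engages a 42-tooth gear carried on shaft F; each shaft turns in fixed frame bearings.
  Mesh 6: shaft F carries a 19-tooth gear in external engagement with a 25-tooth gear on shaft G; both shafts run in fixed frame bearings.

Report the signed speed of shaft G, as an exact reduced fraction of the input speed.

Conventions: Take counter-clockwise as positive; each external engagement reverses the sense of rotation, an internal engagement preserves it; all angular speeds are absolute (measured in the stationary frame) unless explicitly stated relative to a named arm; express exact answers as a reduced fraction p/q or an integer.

11712/325

6-mesh fixed-axis compound train (all bearings frame-fixed)
mesh 1 [48T→19T]: |ω|/ω_in = 1×48/19 = 48/19, sense flips to −
mesh 2 [61T→33T]: |ω|/ω_in = (48/19)×61/33 = 976/209, sense flips to +
mesh 3 [33T→20T]: |ω|/ω_in = (976/209)×33/20 = 732/95, sense flips to −
mesh 4 [80T→13T]: |ω|/ω_in = (732/95)×80/13 = 11712/247, sense flips to +
mesh 5 [42T→42T]: |ω|/ω_in = (11712/247)×42/42 = 11712/247, sense flips to −
mesh 6 [19T→25T]: |ω|/ω_in = (11712/247)×19/25 = 11712/325, sense flips to +
signed output speed (× input speed) = 11712/325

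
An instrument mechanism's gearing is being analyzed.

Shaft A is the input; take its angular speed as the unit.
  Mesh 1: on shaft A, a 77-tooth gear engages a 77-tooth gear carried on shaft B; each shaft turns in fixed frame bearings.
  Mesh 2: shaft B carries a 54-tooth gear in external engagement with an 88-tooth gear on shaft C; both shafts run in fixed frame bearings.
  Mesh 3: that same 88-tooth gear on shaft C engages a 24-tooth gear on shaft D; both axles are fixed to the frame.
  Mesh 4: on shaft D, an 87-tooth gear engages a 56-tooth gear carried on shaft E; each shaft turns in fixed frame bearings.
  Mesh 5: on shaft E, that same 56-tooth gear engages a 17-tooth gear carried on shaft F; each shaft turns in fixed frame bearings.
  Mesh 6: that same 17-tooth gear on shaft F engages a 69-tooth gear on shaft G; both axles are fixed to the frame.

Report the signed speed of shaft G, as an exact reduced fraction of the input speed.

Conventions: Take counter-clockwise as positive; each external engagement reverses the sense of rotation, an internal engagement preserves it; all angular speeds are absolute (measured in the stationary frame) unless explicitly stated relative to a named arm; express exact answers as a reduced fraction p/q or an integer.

261/92

6-mesh fixed-axis compound train (all bearings frame-fixed)
mesh 1 [77T→77T]: |ω|/ω_in = 1×77/77 = 1, sense flips to −
mesh 2 [54T→88T]: |ω|/ω_in = 1×54/88 = 27/44, sense flips to +
mesh 3 [88T→24T]: |ω|/ω_in = (27/44)×88/24 = 9/4, sense flips to −
mesh 4 [87T→56T]: |ω|/ω_in = (9/4)×87/56 = 783/224, sense flips to +
mesh 5 [56T→17T]: |ω|/ω_in = (783/224)×56/17 = 783/68, sense flips to −
mesh 6 [17T→69T]: |ω|/ω_in = (783/68)×17/69 = 261/92, sense flips to +
signed output speed (× input speed) = 261/92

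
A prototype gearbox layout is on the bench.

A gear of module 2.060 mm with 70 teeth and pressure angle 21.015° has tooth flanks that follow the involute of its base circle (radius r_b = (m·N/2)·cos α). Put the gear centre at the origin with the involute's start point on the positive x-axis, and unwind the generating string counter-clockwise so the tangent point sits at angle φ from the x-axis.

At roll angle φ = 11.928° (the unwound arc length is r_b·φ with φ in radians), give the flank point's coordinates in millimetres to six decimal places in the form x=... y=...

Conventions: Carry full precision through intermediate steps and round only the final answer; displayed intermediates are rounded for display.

recognized (one wheel, involute flank): single-mesh tooth geometry, m = 2.060, N = 70
pitch radius r_p = m·N/2 = 2.060·70/2 = 72.100000
base radius r_b = r_p·cos α = 72.100000·cos 21.015° = 67.304382
roll angle φ = 11.928° = 0.20818287 rad
x = r_b·(cos φ + φ·sin φ) = 68.747107
y = r_b·(sin φ − φ·cos φ) = 0.201546

x=68.747107 y=0.201546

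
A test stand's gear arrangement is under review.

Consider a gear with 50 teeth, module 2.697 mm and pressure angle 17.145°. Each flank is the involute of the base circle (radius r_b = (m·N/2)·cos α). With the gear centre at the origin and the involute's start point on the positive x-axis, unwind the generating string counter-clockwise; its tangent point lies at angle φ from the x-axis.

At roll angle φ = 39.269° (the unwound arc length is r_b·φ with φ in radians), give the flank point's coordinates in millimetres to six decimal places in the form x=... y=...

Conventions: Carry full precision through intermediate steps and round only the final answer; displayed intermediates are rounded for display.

recognized (one wheel, involute flank): single-mesh tooth geometry, m = 2.697, N = 50
pitch radius r_p = m·N/2 = 2.697·50/2 = 67.425000
base radius r_b = r_p·cos α = 67.425000·cos 17.145° = 64.428753
roll angle φ = 39.269° = 0.68537334 rad
x = r_b·(cos φ + φ·sin φ) = 77.829814
y = r_b·(sin φ − φ·cos φ) = 6.594788

x=77.829814 y=6.594788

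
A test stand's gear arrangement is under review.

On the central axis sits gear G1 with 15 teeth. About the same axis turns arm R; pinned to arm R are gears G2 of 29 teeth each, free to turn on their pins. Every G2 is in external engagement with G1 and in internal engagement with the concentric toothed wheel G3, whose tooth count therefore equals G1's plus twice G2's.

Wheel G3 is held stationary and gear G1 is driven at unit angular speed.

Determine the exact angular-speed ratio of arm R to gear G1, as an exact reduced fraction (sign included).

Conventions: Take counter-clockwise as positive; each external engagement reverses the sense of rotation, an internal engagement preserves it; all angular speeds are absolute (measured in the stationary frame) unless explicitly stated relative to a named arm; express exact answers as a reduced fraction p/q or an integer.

15/88

planetary set (15T centre, 29T on arm, 73T internal) — Willis relation
ring teeth: 15 + 2·29 = 73
15(ω_sun−ω_arm) = −73(ω_ring−ω_arm),  ω_ring = 0, ω_sun = 1
15(1−ω_arm) = −73(0−ω_arm)  ⇒  88·ω_arm = 15  ⇒  ω_arm = 15/88
ω_out/ω_in = 15/88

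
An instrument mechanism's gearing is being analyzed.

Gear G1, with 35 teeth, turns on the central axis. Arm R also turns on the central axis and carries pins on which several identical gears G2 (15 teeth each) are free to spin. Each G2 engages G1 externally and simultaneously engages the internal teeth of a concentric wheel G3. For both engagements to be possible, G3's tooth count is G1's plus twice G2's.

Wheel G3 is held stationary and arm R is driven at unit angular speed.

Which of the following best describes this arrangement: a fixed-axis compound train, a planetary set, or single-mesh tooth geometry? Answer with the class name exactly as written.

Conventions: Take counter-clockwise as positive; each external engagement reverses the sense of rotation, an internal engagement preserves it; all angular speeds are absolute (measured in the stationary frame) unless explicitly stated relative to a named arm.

planetary set

class = planetary set [G3 = 35+2·15 = 65; Willis about the carrier]
classification: planetary set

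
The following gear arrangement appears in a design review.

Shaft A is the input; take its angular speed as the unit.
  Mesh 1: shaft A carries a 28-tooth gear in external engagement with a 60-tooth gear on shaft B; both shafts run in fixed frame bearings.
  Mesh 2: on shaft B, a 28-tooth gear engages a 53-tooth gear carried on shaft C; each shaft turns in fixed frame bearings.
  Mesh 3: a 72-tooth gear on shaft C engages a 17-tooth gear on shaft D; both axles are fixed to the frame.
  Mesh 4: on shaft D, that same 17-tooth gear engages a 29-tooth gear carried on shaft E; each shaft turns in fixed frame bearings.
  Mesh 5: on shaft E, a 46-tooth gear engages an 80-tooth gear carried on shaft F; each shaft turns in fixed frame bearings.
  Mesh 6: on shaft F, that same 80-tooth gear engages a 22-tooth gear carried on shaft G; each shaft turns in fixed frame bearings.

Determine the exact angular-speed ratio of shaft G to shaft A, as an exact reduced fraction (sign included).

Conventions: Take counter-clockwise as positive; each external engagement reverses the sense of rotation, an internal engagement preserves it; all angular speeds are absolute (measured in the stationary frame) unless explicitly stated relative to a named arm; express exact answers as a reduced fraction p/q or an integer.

class = fixed-axis compound train [6 meshes; 6 ratios multiply, 6 sense flips]
mesh 1 [28T→60T]: running ratio 7/15, sense −
mesh 2 [28T→53T]: running ratio 196/795, sense +
mesh 3 [72T→17T]: running ratio 4704/4505, sense −
mesh 4 [17T→29T]: running ratio 4704/7685, sense +
mesh 5 [46T→80T]: running ratio 13524/38425, sense −
mesh 6 [80T→22T]: running ratio 108192/84535, sense +
ω_out/ω_in = 108192/84535

108192/84535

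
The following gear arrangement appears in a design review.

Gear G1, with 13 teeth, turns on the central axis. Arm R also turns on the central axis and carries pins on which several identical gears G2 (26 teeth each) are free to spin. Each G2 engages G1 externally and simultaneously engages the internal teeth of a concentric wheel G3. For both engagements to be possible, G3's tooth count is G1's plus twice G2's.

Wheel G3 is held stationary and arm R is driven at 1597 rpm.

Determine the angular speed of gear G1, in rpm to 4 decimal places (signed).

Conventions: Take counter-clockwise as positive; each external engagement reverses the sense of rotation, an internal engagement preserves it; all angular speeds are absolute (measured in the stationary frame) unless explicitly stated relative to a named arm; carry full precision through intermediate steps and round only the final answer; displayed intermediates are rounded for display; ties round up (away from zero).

+9582.0000 rpm

recognized (axles ride arm R): planetary set, 13/26/65 teeth
normalise by the input: solve with ω_arm = 1, then scale by 1597 rpm
ring teeth: 13 + 2·26 = 65
13(ω_sun−ω_arm) = −65(ω_ring−ω_arm),  ω_ring = 0, ω_arm = 1
ω_sun = 1 − (65/13)(0−1) = 6
scale: ω_sun = 6 × 1597 rpm = +9582.0000 rpm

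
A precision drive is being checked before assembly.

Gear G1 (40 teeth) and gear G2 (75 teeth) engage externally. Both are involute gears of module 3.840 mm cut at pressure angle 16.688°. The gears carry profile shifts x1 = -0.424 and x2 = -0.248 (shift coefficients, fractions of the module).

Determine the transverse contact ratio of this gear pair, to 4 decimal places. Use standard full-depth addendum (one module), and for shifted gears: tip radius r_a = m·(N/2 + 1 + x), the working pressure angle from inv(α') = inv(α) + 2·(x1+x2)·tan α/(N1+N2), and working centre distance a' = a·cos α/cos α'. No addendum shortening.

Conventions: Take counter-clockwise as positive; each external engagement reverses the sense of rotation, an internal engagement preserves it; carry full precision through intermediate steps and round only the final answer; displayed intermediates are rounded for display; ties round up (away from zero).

class = single-mesh tooth geometry [involute pair 40T × 75T, m = 3.840]
base radii: r_b1 = 73.565388, r_b2 = 137.935103
tip radii: r_a1 = 79.011840, r_a2 = 146.887680
inv(α') = inv(16.688°) + 2·(-0.424-0.248)·tan α/(40+75) = 0.00502197  ⇒  α' = 14.03682°
a' = a·cos α / cos α' = 220.8000·cos 16.688°/cos 14.03682° = 218.010267
action lengths: √(r_a1²−r_b1²) = 28.827149, √(r_a2²−r_b2²) = 50.496514
base pitch p_b = π·m·cos α = 11.555624
CR = (28.827149 + 50.496514 − 218.010267·sin 14.03682°)/11.555624 = 2.288606
contact ratio ≈ 2.2886

2.2886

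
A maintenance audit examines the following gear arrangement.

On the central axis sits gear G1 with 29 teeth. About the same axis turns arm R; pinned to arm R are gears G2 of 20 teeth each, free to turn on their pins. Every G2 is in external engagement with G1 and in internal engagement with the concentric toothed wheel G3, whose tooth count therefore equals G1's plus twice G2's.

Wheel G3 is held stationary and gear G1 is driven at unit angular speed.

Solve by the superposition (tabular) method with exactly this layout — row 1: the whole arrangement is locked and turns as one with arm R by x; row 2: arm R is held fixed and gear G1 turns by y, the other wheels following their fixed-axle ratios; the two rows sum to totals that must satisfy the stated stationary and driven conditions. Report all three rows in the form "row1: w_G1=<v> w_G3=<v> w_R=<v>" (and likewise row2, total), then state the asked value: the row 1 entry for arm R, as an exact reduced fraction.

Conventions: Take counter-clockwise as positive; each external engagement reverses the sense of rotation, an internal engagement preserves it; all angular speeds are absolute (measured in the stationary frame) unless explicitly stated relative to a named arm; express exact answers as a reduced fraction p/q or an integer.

row1: w_G1=29/98 w_G3=29/98 w_R=29/98
row2: w_G1=69/98 w_G3=-29/98 w_R=0
total: w_G1=1 w_G3=0 w_R=29/98
asked value: 29/98

planetary set (29T centre, 20T on arm, 69T internal) — Willis relation
row 1: whole set turns with the arm by x
row 2 — arm fixed, fixed-axis ratios: sun y, ring −(29/69)·y, arm 0
boundary: total ω_ring = x − (29/69)·y = 0 and total ω_sun = x + y = 1  ⇒  y = 69/98, x = 29/98
row 2 ring = −(29/69)·69/98 = -29/98
totals (row 1 + row 2): sun 29/98 + 69/98 = 1, ring 29/98 + (-29/98) = 0, arm 29/98 + 0 = 29/98
asked cell (row1, arm) = 29/98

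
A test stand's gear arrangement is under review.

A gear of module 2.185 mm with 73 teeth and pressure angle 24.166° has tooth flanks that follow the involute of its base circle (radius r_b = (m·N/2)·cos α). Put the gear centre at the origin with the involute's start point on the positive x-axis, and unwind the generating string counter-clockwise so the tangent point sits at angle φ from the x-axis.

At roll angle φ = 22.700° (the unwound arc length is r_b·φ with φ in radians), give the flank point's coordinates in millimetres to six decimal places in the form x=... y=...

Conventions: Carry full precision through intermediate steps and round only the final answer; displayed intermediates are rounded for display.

topology: single-mesh involute geometry — m = 2.185, N = 73
pitch radius r_p = m·N/2 = 2.185·73/2 = 79.752500
base radius r_b = r_p·cos α = 79.752500·cos 24.166° = 72.763247
roll angle φ = 22.700° = 0.39618974 rad
x = r_b·(cos φ + φ·sin φ) = 78.251786
y = r_b·(sin φ − φ·cos φ) = 1.484801

x=78.251786 y=1.484801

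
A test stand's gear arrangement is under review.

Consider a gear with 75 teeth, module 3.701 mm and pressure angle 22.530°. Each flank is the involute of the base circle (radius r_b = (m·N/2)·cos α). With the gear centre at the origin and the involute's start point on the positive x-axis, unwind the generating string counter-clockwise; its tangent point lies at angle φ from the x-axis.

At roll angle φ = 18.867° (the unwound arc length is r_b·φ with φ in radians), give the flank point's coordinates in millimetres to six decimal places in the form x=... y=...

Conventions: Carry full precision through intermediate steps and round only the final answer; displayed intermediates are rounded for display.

x=134.958100 y=1.509296

recognized (one wheel, involute flank): single-mesh tooth geometry, m = 3.701, N = 75
pitch radius r_p = m·N/2 = 3.701·75/2 = 138.787500
base radius r_b = r_p·cos α = 138.787500·cos 22.530° = 128.195104
roll angle φ = 18.867° = 0.32929127 rad
x = r_b·(cos φ + φ·sin φ) = 134.958100
y = r_b·(sin φ − φ·cos φ) = 1.509296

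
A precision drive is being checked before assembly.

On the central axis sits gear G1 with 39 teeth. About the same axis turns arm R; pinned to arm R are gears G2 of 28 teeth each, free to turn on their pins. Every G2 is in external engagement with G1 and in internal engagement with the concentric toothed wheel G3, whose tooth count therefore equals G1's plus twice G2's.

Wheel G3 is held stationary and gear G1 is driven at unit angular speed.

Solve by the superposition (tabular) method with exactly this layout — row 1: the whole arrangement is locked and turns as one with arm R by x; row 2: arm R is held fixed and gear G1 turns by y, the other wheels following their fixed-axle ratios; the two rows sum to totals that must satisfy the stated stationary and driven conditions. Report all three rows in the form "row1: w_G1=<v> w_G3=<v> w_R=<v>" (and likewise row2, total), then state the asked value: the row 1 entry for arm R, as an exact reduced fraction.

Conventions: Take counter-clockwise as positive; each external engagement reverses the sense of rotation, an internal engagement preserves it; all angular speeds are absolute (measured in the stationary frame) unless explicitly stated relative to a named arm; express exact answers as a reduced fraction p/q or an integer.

row1: w_G1=39/134 w_G3=39/134 w_R=39/134
row2: w_G1=95/134 w_G3=-39/134 w_R=0
total: w_G1=1 w_G3=0 w_R=39/134
asked value: 39/134

recognized (axles ride arm R): planetary set, 39/28/95 teeth
row 1 — lock + rotate with arm: ω_sun = ω_ring = ω_arm = x
row 2 (arm held, sun turns y): ω_ring = −(39/95)·y, ω_arm = 0
boundary: total ω_ring = x − (39/95)·y = 0 and total ω_sun = x + y = 1  ⇒  y = 95/134, x = 39/134
row 2 ring = −(39/95)·95/134 = -39/134
totals (row 1 + row 2): sun 39/134 + 95/134 = 1, ring 39/134 + (-39/134) = 0, arm 39/134 + 0 = 39/134
asked cell (row1, arm) = 39/134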